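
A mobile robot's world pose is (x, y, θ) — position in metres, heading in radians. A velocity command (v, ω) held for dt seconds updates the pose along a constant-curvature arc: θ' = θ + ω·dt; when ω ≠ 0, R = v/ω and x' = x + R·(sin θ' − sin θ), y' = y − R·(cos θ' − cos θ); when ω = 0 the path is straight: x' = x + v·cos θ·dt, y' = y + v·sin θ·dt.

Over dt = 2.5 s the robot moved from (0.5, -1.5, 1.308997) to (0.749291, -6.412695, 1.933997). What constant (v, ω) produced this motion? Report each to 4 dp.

Δθ = 1.933997 − 1.308997 = 0.625000
ω = Δθ/dt = 0.625000/2.5 = 0.2500
R = −Δy/(cos θ' − cos θ) = -8.0000
v = R·ω = -8.0000·0.2500 = -2.0000

v = -2.0000, ω = 0.2500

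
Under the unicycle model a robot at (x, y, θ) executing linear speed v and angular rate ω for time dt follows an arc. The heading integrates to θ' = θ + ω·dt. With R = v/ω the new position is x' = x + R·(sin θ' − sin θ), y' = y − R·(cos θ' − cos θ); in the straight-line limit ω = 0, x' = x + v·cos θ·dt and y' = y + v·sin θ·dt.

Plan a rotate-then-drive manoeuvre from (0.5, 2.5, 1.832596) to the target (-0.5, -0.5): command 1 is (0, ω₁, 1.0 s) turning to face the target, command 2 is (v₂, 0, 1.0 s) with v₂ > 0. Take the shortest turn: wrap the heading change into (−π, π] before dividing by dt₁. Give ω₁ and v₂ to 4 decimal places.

heading to target = atan2(-0.5−2.5, -0.5−0.5) = -1.8925
Δθ = wrap(-1.8925 − 1.8326) = 2.5580; ω₁ = Δθ/dt₁ = 2.5580
distance = √((-0.5−0.5)² + (-0.5−2.5)²) = 3.1623; v₂ = distance/dt₂ = 3.1623

ω₁ = 2.5580, v₂ = 3.1623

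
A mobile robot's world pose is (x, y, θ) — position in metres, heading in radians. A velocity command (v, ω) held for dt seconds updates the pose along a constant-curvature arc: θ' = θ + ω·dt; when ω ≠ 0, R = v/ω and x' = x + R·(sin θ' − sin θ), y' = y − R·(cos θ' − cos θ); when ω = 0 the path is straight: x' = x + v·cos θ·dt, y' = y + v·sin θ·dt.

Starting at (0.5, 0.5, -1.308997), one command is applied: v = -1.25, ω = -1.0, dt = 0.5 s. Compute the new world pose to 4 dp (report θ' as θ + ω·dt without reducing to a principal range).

θ' = -1.3090 + -1.0·0.5 = -1.8090
R = v/ω = -1.25/-1.0 = 1.2500
x' = 0.5 + 1.2500·(sin -1.8090 − sin -1.3090) = 0.4927
y' = 0.5 − 1.2500·(cos -1.8090 − cos -1.3090) = 1.1185

(0.4927, 1.1185, -1.8090)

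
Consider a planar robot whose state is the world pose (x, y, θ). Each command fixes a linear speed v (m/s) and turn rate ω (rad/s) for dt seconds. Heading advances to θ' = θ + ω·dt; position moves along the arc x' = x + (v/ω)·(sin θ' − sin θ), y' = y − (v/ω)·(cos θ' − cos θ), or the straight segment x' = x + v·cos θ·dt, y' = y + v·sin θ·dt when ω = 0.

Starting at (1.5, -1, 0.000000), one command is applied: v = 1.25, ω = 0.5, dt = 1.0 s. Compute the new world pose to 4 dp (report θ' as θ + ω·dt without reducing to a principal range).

θ' = 0.0000 + 0.5·1.0 = 0.5000
R = v/ω = 1.25/0.5 = 2.5000
x' = 1.5 + 2.5000·(sin 0.5000 − sin 0.0000) = 2.6986
y' = -1 − 2.5000·(cos 0.5000 − cos 0.0000) = -0.6940

(2.6986, -0.6940, 0.5000)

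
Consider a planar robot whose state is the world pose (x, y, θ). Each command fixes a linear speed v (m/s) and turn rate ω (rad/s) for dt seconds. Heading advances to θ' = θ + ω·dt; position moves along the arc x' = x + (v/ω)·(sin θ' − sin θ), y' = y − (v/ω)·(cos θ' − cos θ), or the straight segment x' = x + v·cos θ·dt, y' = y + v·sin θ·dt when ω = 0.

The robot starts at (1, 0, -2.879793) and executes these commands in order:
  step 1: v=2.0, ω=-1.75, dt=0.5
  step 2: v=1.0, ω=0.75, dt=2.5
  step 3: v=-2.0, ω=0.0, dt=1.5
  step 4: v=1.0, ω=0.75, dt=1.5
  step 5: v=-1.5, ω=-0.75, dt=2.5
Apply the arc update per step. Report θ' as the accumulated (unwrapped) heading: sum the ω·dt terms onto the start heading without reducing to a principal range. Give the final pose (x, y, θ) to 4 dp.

step 1: θ'=-3.7548 (R=-1.1429) → pose (0.0465, 0.1693, -3.7548)
step 2: θ'=-1.8798 (R=1.3333) → pose (-1.9910, -0.5157, -1.8798)
step 3: θ'=-1.8798 (straight) → pose (-1.0787, 2.3422, -1.8798)
step 4: θ'=-0.7548 (R=1.3333) → pose (-0.7220, 0.9656, -0.7548)
step 5: θ'=-2.6298 (R=2.0000) → pose (-0.3312, 4.1661, -2.6298)

(-0.3312, 4.1661, -2.6298)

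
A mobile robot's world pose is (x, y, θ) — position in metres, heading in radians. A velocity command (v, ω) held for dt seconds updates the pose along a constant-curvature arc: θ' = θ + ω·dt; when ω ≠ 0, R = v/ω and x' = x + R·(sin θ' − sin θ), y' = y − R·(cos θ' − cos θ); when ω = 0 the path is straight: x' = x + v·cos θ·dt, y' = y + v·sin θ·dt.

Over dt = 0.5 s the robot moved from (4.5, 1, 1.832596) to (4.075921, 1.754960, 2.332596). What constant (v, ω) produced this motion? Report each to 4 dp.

v = 1.7500, ω = 1.0000

Δθ = 2.332596 − 1.832596 = 0.500000
ω = Δθ/dt = 0.500000/0.5 = 1.0000
R = −Δy/(cos θ' − cos θ) = 1.7500
v = R·ω = 1.7500·1.0000 = 1.7500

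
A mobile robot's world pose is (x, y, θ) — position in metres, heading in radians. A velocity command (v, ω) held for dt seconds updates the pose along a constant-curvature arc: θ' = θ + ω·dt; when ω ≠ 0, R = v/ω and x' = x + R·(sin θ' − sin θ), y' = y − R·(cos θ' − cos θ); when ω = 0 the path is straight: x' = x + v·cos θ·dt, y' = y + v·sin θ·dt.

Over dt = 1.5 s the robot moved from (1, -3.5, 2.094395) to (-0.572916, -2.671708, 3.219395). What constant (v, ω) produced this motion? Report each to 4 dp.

Δθ = 3.219395 − 2.094395 = 1.125000
ω = Δθ/dt = 1.125000/1.5 = 0.7500
R = Δx/(sin θ' − sin θ) = 1.6667
v = R·ω = 1.6667·0.7500 = 1.2500

v = 1.2500, ω = 0.7500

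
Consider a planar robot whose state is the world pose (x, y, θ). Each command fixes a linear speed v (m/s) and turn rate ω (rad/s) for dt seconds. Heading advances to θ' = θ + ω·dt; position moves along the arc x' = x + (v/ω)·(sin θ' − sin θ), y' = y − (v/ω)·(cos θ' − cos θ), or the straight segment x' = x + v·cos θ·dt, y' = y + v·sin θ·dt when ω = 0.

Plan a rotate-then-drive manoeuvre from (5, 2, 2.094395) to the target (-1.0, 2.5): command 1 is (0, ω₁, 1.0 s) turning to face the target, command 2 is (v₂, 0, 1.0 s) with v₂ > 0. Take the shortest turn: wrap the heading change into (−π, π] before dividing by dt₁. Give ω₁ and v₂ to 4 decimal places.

heading to target = atan2(2.5−2, -1−5) = 3.0585
Δθ = wrap(3.0585 − 2.0944) = 0.9641; ω₁ = Δθ/dt₁ = 0.9641
distance = √((-1−5)² + (2.5−2)²) = 6.0208; v₂ = distance/dt₂ = 6.0208

ω₁ = 0.9641, v₂ = 6.0208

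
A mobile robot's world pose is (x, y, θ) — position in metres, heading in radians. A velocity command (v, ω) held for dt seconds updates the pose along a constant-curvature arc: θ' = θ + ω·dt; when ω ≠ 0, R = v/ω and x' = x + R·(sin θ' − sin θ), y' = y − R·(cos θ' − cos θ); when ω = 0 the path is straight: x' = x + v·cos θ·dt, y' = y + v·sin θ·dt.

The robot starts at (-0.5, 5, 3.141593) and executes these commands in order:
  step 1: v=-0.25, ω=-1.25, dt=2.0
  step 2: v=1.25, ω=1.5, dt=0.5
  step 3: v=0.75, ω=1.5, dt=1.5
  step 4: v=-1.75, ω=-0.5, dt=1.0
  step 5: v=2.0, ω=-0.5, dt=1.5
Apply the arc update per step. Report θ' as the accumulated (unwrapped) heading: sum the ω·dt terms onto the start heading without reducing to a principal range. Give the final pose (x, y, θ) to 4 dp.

step 1: θ'=0.6416 (R=0.2000) → pose (-0.3803, 4.6398, 0.6416)
step 2: θ'=1.3916 (R=0.8333) → pose (-0.0590, 5.1589, 1.3916)
step 3: θ'=3.6416 (R=0.5000) → pose (-0.7908, 5.6868, 3.6416)
step 4: θ'=3.1416 (R=3.5000) → pose (0.8872, 6.1152, 3.1416)
step 5: θ'=2.3916 (R=-4.0000) → pose (-1.8393, 7.1885, 2.3916)

(-1.8393, 7.1885, 2.3916)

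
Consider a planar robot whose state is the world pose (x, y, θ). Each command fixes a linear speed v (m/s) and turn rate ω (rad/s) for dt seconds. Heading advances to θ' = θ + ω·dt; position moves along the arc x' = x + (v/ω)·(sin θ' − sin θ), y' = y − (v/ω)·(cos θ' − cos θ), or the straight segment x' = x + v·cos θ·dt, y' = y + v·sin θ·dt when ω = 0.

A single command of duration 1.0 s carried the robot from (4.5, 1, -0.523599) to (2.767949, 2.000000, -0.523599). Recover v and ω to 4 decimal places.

v = -2.0000, ω = 0.0000

Δθ = -0.523599 − -0.523599 = 0.000000
ω = Δθ/dt = 0.000000/1.0 = 0.0000
ω = 0 → v = (Δx·cos θ + Δy·sin θ)/dt = -2.0000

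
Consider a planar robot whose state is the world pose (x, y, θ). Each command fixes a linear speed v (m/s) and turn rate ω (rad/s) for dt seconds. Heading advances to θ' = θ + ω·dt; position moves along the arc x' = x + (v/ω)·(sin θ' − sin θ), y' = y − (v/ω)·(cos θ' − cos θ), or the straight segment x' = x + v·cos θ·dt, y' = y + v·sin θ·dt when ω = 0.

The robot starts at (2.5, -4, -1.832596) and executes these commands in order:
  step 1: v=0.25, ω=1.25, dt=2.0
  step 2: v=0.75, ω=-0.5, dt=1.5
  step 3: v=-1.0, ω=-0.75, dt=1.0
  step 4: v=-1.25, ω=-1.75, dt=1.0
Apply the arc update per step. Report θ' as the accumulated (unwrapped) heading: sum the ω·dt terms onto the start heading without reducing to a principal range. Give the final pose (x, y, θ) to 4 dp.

(3.1424, -2.3744, -2.5826)

step 1: θ'=0.6674 (R=0.2000) → pose (2.8170, -4.2089, 0.6674)
step 2: θ'=-0.0826 (R=-1.5000) → pose (3.8692, -3.8921, -0.0826)
step 3: θ'=-0.8326 (R=1.3333) → pose (2.9929, -3.4606, -0.8326)
step 4: θ'=-2.5826 (R=0.7143) → pose (3.1424, -2.3744, -2.5826)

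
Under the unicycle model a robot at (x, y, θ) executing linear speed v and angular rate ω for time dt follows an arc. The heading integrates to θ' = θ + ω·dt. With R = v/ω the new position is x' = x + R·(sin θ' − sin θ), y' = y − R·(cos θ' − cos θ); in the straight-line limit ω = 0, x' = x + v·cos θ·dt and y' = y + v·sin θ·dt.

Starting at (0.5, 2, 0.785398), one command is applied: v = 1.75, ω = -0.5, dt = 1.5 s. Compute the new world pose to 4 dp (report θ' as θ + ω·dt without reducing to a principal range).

θ' = 0.7854 + -0.5·1.5 = 0.0354
R = v/ω = 1.75/-0.5 = -3.5000
x' = 0.5 + -3.5000·(sin 0.0354 − sin 0.7854) = 2.8510
y' = 2 − -3.5000·(cos 0.0354 − cos 0.7854) = 3.0229

(2.8510, 3.0229, 0.0354)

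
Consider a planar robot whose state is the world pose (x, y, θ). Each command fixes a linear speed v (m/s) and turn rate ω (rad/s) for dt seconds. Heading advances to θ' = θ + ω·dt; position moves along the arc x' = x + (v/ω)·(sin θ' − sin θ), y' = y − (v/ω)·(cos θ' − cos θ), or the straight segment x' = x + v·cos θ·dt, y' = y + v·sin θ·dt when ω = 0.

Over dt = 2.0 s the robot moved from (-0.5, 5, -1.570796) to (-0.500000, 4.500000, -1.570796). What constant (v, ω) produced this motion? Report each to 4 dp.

v = 0.2500, ω = 0.0000

Δθ = -1.570796 − -1.570796 = 0.000000
ω = Δθ/dt = 0.000000/2.0 = 0.0000
ω = 0 → v = (Δx·cos θ + Δy·sin θ)/dt = 0.2500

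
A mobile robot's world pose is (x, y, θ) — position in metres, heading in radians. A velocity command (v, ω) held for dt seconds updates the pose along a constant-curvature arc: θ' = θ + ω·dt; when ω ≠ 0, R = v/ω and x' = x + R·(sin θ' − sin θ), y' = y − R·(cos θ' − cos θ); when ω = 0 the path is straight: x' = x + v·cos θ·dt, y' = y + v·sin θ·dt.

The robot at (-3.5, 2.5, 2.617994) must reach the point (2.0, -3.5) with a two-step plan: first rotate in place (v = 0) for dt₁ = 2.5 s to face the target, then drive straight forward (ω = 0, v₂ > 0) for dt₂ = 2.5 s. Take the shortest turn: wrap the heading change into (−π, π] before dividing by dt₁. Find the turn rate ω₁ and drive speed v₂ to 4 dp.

ω₁ = 1.1345, v₂ = 3.2558

heading to target = atan2(-3.5−2.5, 2−-3.5) = -0.8288
Δθ = wrap(-0.8288 − 2.6180) = 2.8363; ω₁ = Δθ/dt₁ = 1.1345
distance = √((2−-3.5)² + (-3.5−2.5)²) = 8.1394; v₂ = distance/dt₂ = 3.2558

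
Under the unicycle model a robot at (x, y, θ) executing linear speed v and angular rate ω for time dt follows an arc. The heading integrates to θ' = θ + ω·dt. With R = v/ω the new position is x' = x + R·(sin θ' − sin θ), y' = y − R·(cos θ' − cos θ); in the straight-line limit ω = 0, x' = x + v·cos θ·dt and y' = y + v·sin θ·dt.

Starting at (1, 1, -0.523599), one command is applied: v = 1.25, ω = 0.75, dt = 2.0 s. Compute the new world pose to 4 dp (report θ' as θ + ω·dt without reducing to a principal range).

(3.2141, 1.5100, 0.9764)

θ' = -0.5236 + 0.75·2.0 = 0.9764
R = v/ω = 1.25/0.75 = 1.6667
x' = 1 + 1.6667·(sin 0.9764 − sin -0.5236) = 3.2141
y' = 1 − 1.6667·(cos 0.9764 − cos -0.5236) = 1.5100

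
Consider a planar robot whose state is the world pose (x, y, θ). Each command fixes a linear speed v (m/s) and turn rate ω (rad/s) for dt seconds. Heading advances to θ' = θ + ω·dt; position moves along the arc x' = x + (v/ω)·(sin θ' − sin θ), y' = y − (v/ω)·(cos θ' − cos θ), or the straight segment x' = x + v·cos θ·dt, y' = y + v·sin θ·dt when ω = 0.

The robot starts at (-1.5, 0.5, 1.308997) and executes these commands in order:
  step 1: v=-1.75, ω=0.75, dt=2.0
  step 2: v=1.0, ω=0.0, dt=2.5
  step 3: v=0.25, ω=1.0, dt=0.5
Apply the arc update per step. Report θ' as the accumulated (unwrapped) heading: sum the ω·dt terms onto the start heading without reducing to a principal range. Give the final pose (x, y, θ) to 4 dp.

(-2.4943, -1.4829, 3.3090)

step 1: θ'=2.8090 (R=-2.3333) → pose (-0.0080, -2.3094, 2.8090)
step 2: θ'=2.8090 (straight) → pose (-2.3710, -1.4931, 2.8090)
step 3: θ'=3.3090 (R=0.2500) → pose (-2.4943, -1.4829, 3.3090)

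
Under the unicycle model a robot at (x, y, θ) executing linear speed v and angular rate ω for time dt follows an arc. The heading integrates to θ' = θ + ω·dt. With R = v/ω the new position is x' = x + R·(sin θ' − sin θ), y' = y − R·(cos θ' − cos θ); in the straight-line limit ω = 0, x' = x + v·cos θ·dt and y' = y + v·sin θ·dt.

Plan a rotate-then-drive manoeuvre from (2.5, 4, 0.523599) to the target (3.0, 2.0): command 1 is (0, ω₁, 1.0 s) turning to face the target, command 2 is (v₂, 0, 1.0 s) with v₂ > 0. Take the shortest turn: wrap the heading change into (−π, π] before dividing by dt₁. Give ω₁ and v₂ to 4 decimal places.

heading to target = atan2(2−4, 3−2.5) = -1.3258
Δθ = wrap(-1.3258 − 0.5236) = -1.8494; ω₁ = Δθ/dt₁ = -1.8494
distance = √((3−2.5)² + (2−4)²) = 2.0616; v₂ = distance/dt₂ = 2.0616

ω₁ = -1.8494, v₂ = 2.0616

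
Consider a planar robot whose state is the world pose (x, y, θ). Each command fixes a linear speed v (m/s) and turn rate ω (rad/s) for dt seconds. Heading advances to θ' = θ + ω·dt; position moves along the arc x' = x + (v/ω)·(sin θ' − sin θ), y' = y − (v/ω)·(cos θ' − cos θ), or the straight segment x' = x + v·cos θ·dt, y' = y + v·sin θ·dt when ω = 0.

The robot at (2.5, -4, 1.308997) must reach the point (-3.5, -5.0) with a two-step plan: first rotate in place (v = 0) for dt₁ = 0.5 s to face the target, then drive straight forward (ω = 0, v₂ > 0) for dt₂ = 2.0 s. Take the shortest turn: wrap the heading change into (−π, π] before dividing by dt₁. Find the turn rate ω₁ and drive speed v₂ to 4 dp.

ω₁ = 3.9955, v₂ = 3.0414

heading to target = atan2(-5−-4, -3.5−2.5) = -2.9764
Δθ = wrap(-2.9764 − 1.3090) = 1.9977; ω₁ = Δθ/dt₁ = 3.9955
distance = √((-3.5−2.5)² + (-5−-4)²) = 6.0828; v₂ = distance/dt₂ = 3.0414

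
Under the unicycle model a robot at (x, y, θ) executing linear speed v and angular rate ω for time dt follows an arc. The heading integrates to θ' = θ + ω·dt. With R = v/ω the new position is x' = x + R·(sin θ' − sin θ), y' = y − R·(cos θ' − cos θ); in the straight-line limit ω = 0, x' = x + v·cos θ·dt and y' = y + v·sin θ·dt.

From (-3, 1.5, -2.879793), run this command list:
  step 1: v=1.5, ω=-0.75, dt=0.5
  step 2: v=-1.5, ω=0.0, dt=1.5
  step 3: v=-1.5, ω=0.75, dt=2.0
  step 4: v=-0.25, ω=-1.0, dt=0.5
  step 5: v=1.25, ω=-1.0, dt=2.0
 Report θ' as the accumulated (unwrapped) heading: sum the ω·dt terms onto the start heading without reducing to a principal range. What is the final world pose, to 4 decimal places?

step 1: θ'=-3.2548 (R=-2.0000) → pose (-3.7436, 1.4447, -3.2548)
step 2: θ'=-3.2548 (straight) → pose (-1.5080, 1.1905, -3.2548)
step 3: θ'=-1.7548 (R=-2.0000) → pose (0.6842, 2.8118, -1.7548)
step 4: θ'=-2.2548 (R=0.2500) → pose (0.7362, 2.9240, -2.2548)
step 5: θ'=-4.2548 (R=-1.2500) → pose (-1.3540, 3.1616, -4.2548)

(-1.3540, 3.1616, -4.2548)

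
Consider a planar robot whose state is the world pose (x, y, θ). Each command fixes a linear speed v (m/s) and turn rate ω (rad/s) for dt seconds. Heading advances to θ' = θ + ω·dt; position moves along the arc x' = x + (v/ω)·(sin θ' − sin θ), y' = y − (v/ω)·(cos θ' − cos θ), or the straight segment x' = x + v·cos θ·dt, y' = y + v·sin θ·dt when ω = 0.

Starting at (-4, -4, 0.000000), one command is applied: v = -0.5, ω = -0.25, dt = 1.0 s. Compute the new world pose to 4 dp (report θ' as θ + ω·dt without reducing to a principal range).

θ' = 0.0000 + -0.25·1.0 = -0.2500
R = v/ω = -0.5/-0.25 = 2.0000
x' = -4 + 2.0000·(sin -0.2500 − sin 0.0000) = -4.4948
y' = -4 − 2.0000·(cos -0.2500 − cos 0.0000) = -3.9378

(-4.4948, -3.9378, -0.2500)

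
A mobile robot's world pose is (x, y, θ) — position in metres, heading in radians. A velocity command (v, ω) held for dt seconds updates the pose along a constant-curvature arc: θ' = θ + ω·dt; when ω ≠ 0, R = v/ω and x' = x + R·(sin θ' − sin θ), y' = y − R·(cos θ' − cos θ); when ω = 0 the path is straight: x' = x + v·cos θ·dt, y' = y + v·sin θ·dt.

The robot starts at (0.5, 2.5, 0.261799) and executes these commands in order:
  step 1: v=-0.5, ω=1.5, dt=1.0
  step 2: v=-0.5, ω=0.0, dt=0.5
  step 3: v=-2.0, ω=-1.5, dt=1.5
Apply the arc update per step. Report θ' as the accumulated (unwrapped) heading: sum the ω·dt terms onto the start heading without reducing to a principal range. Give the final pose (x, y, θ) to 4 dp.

(-1.6280, 0.4386, -0.4882)

step 1: θ'=1.7618 (R=-0.3333) → pose (0.2590, 2.1147, 1.7618)
step 2: θ'=1.7618 (straight) → pose (0.3065, 1.8693, 1.7618)
step 3: θ'=-0.4882 (R=1.3333) → pose (-1.6280, 0.4386, -0.4882)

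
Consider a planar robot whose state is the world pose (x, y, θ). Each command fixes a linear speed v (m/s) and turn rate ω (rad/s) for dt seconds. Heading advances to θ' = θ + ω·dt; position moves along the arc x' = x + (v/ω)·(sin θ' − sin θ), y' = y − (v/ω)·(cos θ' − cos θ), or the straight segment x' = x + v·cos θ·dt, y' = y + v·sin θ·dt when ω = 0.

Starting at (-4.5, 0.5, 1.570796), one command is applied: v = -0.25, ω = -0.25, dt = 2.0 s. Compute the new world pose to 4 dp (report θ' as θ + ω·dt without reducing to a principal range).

θ' = 1.5708 + -0.25·2.0 = 1.0708
R = v/ω = -0.25/-0.25 = 1.0000
x' = -4.5 + 1.0000·(sin 1.0708 − sin 1.5708) = -4.6224
y' = 0.5 − 1.0000·(cos 1.0708 − cos 1.5708) = 0.0206

(-4.6224, 0.0206, 1.0708)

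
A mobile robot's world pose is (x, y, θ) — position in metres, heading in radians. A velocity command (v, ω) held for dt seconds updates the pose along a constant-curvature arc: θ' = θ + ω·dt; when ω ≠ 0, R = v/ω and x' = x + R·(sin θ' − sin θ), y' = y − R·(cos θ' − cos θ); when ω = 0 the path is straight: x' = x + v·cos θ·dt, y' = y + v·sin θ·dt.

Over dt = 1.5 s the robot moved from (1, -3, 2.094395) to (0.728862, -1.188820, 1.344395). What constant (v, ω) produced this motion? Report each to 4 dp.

v = 1.2500, ω = -0.5000

Δθ = 1.344395 − 2.094395 = -0.750000
ω = Δθ/dt = -0.750000/1.5 = -0.5000
R = −Δy/(cos θ' − cos θ) = -2.5000
v = R·ω = -2.5000·-0.5000 = 1.2500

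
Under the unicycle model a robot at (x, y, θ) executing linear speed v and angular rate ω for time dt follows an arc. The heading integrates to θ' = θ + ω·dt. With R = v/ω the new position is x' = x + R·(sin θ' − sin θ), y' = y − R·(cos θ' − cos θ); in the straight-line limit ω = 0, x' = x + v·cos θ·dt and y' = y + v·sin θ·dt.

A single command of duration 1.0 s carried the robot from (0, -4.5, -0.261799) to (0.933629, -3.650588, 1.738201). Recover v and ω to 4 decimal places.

v = 1.5000, ω = 2.0000

Δθ = 1.738201 − -0.261799 = 2.000000
ω = Δθ/dt = 2.000000/1.0 = 2.0000
R = Δx/(sin θ' − sin θ) = 0.7500
v = R·ω = 0.7500·2.0000 = 1.5000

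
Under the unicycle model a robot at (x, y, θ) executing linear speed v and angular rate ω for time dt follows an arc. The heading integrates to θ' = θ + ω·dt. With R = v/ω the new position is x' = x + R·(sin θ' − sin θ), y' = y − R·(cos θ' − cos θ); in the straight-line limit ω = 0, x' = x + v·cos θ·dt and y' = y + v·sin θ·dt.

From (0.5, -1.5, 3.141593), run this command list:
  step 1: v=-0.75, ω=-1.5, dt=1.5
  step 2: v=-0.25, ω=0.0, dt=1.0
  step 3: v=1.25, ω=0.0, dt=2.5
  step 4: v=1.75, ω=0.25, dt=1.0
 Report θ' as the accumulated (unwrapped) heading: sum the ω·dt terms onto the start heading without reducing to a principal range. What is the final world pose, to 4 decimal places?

step 1: θ'=0.8916 (R=0.5000) → pose (0.8890, -2.3141, 0.8916)
step 2: θ'=0.8916 (straight) → pose (0.7320, -2.5086, 0.8916)
step 3: θ'=0.8916 (straight) → pose (2.6950, -0.0771, 0.8916)
step 4: θ'=1.1416 (R=7.0000) → pose (3.6136, 1.4071, 1.1416)

(3.6136, 1.4071, 1.1416)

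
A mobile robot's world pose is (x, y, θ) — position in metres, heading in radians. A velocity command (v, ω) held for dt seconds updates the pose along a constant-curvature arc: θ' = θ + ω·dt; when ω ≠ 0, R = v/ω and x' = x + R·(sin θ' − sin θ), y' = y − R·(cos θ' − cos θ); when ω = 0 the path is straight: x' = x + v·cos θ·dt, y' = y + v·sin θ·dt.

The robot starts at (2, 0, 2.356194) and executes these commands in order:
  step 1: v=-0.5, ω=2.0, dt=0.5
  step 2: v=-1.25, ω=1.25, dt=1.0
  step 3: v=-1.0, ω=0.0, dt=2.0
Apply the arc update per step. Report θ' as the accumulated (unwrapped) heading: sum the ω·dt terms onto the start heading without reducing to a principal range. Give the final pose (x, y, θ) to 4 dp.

(3.2234, 2.7923, 4.6062)

step 1: θ'=3.3562 (R=-0.2500) → pose (2.2300, -0.0675, 3.3562)
step 2: θ'=4.6062 (R=-1.0000) → pose (3.0114, 0.8036, 4.6062)
step 3: θ'=4.6062 (straight) → pose (3.2234, 2.7923, 4.6062)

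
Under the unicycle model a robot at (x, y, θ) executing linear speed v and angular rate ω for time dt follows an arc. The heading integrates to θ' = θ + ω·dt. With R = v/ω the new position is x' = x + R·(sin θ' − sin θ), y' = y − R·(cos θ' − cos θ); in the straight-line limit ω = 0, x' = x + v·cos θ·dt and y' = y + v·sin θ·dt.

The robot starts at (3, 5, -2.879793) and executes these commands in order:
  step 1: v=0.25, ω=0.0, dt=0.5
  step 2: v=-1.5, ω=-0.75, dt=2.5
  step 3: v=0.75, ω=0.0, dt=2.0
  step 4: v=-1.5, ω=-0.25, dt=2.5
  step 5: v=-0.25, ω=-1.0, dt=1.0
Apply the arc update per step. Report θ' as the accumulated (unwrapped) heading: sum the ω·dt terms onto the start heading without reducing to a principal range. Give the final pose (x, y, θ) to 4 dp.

(3.9562, 0.8962, -6.3798)

step 1: θ'=-2.8798 (straight) → pose (2.8793, 4.9676, -2.8798)
step 2: θ'=-4.7548 (R=2.0000) → pose (5.3951, 2.9510, -4.7548)
step 3: θ'=-4.7548 (straight) → pose (5.4587, 4.4497, -4.7548)
step 4: θ'=-5.3798 (R=6.0000) → pose (4.1767, 0.9903, -5.3798)
step 5: θ'=-6.3798 (R=0.2500) → pose (3.9562, 0.8962, -6.3798)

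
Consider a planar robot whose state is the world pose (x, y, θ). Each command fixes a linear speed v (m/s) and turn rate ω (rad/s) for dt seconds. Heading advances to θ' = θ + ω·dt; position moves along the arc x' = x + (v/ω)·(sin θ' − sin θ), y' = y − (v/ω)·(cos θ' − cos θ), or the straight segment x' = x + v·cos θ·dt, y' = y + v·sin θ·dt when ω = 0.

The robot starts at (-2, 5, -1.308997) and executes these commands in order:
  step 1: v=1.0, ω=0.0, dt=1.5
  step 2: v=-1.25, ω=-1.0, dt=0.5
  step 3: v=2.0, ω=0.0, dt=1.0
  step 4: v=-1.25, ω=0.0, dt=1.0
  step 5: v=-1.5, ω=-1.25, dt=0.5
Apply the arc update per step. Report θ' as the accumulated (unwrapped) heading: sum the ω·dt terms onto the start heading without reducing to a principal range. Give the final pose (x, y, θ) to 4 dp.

step 1: θ'=-1.3090 (straight) → pose (-1.6118, 3.5511, -1.3090)
step 2: θ'=-1.8090 (R=1.2500) → pose (-1.6191, 4.1696, -1.8090)
step 3: θ'=-1.8090 (straight) → pose (-2.0910, 2.2260, -1.8090)
step 4: θ'=-1.8090 (straight) → pose (-1.7960, 3.4408, -1.8090)
step 5: θ'=-2.4340 (R=1.2000) → pose (-1.4099, 4.0695, -2.4340)

(-1.4099, 4.0695, -2.4340)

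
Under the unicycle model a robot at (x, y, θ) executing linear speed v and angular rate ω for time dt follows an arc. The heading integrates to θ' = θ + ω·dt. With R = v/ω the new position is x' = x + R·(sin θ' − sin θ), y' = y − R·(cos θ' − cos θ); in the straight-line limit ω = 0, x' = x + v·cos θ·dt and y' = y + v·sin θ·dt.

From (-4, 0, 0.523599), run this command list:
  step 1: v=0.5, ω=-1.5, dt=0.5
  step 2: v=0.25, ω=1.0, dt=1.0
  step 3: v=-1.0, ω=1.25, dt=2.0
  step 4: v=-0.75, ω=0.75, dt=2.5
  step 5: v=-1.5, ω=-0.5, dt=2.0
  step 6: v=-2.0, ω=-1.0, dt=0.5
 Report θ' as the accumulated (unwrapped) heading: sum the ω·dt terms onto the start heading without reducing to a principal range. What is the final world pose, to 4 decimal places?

(-1.1860, 3.6997, 3.6486)

step 1: θ'=-0.2264 (R=-0.3333) → pose (-3.7585, 0.0362, -0.2264)
step 2: θ'=0.7736 (R=0.2500) → pose (-3.5277, 0.1009, 0.7736)
step 3: θ'=3.2736 (R=-0.8000) → pose (-2.8634, -1.2644, 3.2736)
step 4: θ'=5.1486 (R=-1.0000) → pose (-2.0887, 0.1494, 5.1486)
step 5: θ'=4.1486 (R=3.0000) → pose (-1.9053, 3.0201, 4.1486)
step 6: θ'=3.6486 (R=2.0000) → pose (-1.1860, 3.6997, 3.6486)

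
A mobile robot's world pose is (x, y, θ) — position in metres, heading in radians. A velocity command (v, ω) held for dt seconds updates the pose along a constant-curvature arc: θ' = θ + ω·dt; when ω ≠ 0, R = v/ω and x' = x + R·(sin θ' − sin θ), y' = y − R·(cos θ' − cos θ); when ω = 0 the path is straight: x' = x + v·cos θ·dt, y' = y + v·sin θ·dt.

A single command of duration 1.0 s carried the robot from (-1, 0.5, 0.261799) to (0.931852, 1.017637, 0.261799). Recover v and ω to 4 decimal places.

Δθ = 0.261799 − 0.261799 = 0.000000
ω = Δθ/dt = 0.000000/1.0 = 0.0000
ω = 0 → v = (Δx·cos θ + Δy·sin θ)/dt = 2.0000

v = 2.0000, ω = 0.0000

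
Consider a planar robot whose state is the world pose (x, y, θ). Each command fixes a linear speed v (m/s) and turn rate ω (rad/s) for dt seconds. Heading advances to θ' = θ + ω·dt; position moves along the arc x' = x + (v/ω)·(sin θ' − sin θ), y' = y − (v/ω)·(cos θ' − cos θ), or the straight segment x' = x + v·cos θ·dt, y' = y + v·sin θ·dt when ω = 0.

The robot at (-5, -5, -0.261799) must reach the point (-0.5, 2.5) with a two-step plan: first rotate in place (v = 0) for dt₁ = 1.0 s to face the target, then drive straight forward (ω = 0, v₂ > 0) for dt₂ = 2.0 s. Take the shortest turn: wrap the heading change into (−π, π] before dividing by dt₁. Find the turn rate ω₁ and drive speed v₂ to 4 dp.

heading to target = atan2(2.5−-5, -0.5−-5) = 1.0304
Δθ = wrap(1.0304 − -0.2618) = 1.2922; ω₁ = Δθ/dt₁ = 1.2922
distance = √((-0.5−-5)² + (2.5−-5)²) = 8.7464; v₂ = distance/dt₂ = 4.3732

ω₁ = 1.2922, v₂ = 4.3732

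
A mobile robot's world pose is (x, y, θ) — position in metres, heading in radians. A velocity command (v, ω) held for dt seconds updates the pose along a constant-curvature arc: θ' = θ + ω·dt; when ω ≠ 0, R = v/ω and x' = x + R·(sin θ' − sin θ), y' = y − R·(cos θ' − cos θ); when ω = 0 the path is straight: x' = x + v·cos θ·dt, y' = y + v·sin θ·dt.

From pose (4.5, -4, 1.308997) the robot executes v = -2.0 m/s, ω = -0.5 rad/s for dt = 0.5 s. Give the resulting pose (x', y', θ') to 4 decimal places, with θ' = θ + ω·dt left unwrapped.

θ' = 1.3090 + -0.5·0.5 = 1.0590
R = v/ω = -2.0/-0.5 = 4.0000
x' = 4.5 + 4.0000·(sin 1.0590 − sin 1.3090) = 4.1238
y' = -4 − 4.0000·(cos 1.0590 − cos 1.3090) = -4.9237

(4.1238, -4.9237, 1.0590)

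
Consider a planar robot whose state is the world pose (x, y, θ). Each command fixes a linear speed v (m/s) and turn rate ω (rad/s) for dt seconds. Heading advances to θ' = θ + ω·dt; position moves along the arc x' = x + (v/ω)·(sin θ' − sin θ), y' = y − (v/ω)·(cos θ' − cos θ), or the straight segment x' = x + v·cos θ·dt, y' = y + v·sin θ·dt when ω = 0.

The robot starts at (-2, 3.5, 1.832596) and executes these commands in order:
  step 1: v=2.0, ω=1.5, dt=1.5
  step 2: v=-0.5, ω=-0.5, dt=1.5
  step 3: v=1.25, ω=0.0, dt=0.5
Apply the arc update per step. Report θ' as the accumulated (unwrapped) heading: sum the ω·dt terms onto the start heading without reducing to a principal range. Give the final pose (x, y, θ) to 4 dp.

step 1: θ'=4.0826 (R=1.3333) → pose (-4.3654, 3.9402, 4.0826)
step 2: θ'=3.3326 (R=1.0000) → pose (-3.7471, 4.3330, 3.3326)
step 3: θ'=3.3326 (straight) → pose (-4.3608, 4.2144, 3.3326)

(-4.3608, 4.2144, 3.3326)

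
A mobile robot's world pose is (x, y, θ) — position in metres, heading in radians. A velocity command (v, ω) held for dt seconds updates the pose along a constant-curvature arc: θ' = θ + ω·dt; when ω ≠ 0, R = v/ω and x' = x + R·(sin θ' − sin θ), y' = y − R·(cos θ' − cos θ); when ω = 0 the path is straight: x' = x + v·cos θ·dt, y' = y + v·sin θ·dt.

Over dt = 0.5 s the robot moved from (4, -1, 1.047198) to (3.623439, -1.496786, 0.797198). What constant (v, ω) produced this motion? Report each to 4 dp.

v = -1.2500, ω = -0.5000

Δθ = 0.797198 − 1.047198 = -0.250000
ω = Δθ/dt = -0.250000/0.5 = -0.5000
R = −Δy/(cos θ' − cos θ) = 2.5000
v = R·ω = 2.5000·-0.5000 = -1.2500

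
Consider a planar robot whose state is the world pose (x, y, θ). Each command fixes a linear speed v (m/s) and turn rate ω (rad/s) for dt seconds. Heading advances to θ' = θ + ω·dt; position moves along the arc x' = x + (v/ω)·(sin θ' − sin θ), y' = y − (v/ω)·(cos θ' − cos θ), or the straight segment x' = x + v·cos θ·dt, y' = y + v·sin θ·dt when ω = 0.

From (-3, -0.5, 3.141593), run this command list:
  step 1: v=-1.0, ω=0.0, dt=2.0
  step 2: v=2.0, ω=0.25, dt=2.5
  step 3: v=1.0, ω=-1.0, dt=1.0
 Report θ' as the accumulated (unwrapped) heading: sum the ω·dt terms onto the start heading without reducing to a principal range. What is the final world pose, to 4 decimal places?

(-6.6321, -2.1318, 2.7666)

step 1: θ'=3.1416 (straight) → pose (-1.0000, -0.5000, 3.1416)
step 2: θ'=3.7666 (R=8.0000) → pose (-5.6808, -2.0123, 3.7666)
step 3: θ'=2.7666 (R=-1.0000) → pose (-6.6321, -2.1318, 2.7666)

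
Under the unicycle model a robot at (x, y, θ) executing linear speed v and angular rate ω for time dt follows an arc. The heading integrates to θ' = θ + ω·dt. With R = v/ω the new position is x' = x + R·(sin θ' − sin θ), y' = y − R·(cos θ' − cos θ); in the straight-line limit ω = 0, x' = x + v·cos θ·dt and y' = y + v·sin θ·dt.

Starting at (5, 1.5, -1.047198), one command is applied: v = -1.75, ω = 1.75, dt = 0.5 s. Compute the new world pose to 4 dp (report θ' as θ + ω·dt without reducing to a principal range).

θ' = -1.0472 + 1.75·0.5 = -0.1722
R = v/ω = -1.75/1.75 = -1.0000
x' = 5 + -1.0000·(sin -0.1722 − sin -1.0472) = 4.3053
y' = 1.5 − -1.0000·(cos -0.1722 − cos -1.0472) = 1.9852

(4.3053, 1.9852, -0.1722)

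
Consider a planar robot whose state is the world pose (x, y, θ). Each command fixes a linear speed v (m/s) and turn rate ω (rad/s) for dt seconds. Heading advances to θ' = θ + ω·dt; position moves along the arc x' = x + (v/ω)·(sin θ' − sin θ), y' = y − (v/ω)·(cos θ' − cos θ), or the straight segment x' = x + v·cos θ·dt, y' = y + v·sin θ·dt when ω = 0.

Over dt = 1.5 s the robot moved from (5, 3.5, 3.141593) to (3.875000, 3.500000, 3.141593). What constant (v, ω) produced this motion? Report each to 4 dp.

v = 0.7500, ω = 0.0000

Δθ = 3.141593 − 3.141593 = 0.000000
ω = Δθ/dt = 0.000000/1.5 = 0.0000
ω = 0 → v = (Δx·cos θ + Δy·sin θ)/dt = 0.7500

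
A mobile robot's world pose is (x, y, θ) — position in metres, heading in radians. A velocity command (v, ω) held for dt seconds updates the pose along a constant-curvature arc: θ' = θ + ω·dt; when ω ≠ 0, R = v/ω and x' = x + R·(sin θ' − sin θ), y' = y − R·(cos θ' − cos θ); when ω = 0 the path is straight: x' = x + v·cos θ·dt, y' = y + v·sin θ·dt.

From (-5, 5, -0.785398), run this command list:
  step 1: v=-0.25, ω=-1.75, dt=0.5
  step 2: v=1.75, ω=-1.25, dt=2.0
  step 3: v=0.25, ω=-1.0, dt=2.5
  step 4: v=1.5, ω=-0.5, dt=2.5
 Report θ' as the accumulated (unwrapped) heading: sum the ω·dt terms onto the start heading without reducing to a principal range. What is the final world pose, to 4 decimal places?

(-5.4325, 1.9102, -7.9104)

step 1: θ'=-1.6604 (R=0.1429) → pose (-5.0413, 5.1138, -1.6604)
step 2: θ'=-4.1604 (R=-1.4000) → pose (-7.6277, 4.5049, -4.1604)
step 3: θ'=-6.6604 (R=-0.2500) → pose (-7.3228, 4.8685, -6.6604)
step 4: θ'=-7.9104 (R=-3.0000) → pose (-5.4325, 1.9102, -7.9104)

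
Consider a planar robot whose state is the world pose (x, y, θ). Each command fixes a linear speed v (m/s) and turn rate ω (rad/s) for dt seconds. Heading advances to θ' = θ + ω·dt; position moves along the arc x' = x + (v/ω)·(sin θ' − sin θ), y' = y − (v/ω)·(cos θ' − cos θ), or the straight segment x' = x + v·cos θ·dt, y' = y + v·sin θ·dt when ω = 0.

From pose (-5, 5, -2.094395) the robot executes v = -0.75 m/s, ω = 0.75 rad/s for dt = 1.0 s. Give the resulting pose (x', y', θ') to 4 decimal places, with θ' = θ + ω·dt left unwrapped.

θ' = -2.0944 + 0.75·1.0 = -1.3444
R = v/ω = -0.75/0.75 = -1.0000
x' = -5 + -1.0000·(sin -1.3444 − sin -2.0944) = -4.8915
y' = 5 − -1.0000·(cos -1.3444 − cos -2.0944) = 5.7245

(-4.8915, 5.7245, -1.3444)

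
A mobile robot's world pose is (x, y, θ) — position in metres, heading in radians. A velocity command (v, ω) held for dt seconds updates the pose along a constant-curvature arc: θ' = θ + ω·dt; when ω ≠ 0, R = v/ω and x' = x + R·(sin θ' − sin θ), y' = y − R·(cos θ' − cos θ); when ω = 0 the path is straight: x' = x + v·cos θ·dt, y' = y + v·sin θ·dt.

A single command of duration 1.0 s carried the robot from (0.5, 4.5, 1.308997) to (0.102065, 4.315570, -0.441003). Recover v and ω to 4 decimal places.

Δθ = -0.441003 − 1.308997 = -1.750000
ω = Δθ/dt = -1.750000/1.0 = -1.7500
R = Δx/(sin θ' − sin θ) = 0.2857
v = R·ω = 0.2857·-1.7500 = -0.5000

v = -0.5000, ω = -1.7500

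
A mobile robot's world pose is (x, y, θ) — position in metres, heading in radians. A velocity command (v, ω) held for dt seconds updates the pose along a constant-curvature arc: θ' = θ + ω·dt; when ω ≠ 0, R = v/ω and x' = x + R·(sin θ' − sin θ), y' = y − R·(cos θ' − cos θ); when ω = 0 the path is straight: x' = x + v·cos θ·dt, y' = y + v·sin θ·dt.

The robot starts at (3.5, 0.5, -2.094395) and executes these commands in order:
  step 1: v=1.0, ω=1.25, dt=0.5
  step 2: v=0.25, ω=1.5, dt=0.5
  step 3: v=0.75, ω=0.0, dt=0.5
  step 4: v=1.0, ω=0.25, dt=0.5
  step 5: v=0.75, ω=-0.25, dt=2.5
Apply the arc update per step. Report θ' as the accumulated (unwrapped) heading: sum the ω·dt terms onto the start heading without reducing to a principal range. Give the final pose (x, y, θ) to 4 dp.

step 1: θ'=-1.4694 (R=0.8000) → pose (3.3969, 0.0190, -1.4694)
step 2: θ'=-0.7194 (R=0.1667) → pose (3.4529, -0.0895, -0.7194)
step 3: θ'=-0.7194 (straight) → pose (3.7350, -0.3366, -0.7194)
step 4: θ'=-0.5944 (R=4.0000) → pose (4.1307, -0.6417, -0.5944)
step 5: θ'=-1.2194 (R=-3.0000) → pose (5.2673, -2.0945, -1.2194)

(5.2673, -2.0945, -1.2194)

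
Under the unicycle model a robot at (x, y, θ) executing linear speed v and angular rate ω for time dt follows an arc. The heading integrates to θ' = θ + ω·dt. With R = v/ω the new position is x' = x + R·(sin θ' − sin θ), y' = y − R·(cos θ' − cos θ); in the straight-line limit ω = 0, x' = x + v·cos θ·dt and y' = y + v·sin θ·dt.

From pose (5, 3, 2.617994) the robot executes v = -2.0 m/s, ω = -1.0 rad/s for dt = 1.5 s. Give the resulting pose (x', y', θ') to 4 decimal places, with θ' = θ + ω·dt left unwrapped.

θ' = 2.6180 + -1.0·1.5 = 1.1180
R = v/ω = -2.0/-1.0 = 2.0000
x' = 5 + 2.0000·(sin 1.1180 − sin 2.6180) = 5.7984
y' = 3 − 2.0000·(cos 1.1180 − cos 2.6180) = 0.3930

(5.7984, 0.3930, 1.1180)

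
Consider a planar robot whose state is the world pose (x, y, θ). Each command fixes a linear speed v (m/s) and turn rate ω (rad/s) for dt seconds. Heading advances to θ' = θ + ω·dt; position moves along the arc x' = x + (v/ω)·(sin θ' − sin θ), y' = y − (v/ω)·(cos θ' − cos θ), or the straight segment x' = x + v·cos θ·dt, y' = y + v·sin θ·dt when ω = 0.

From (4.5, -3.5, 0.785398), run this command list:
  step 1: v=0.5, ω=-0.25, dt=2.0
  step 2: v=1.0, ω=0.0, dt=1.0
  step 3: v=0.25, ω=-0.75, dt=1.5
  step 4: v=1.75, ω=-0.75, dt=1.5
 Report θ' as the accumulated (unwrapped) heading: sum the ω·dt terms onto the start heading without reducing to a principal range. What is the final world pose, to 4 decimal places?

(7.0705, -5.2643, -1.9646)

step 1: θ'=0.2854 (R=-2.0000) → pose (5.3511, -2.9951, 0.2854)
step 2: θ'=0.2854 (straight) → pose (6.3107, -2.7136, 0.2854)
step 3: θ'=-0.8396 (R=-0.3333) → pose (6.6527, -2.8108, -0.8396)
step 4: θ'=-1.9646 (R=-2.3333) → pose (7.0705, -5.2643, -1.9646)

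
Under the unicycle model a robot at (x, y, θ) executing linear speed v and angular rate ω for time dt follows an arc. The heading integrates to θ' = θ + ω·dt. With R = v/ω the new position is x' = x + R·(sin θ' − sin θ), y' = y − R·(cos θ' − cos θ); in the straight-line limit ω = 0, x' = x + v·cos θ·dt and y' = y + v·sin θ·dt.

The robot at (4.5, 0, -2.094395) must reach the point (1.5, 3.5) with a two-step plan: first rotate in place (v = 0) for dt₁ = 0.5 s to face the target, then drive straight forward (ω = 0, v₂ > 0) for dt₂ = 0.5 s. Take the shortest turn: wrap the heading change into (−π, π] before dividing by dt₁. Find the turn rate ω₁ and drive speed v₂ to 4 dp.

ω₁ = -3.8187, v₂ = 9.2195

heading to target = atan2(3.5−0, 1.5−4.5) = 2.2794
Δθ = wrap(2.2794 − -2.0944) = -1.9094; ω₁ = Δθ/dt₁ = -3.8187
distance = √((1.5−4.5)² + (3.5−0)²) = 4.6098; v₂ = distance/dt₂ = 9.2195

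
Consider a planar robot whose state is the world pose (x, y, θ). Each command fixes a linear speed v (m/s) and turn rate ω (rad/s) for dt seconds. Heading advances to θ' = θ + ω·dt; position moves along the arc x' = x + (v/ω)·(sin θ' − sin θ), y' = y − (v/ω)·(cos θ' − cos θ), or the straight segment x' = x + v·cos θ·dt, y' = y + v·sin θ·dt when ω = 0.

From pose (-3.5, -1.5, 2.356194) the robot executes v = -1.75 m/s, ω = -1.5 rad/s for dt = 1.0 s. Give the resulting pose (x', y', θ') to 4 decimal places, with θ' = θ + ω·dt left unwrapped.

θ' = 2.3562 + -1.5·1.0 = 0.8562
R = v/ω = -1.75/-1.5 = 1.1667
x' = -3.5 + 1.1667·(sin 0.8562 − sin 2.3562) = -3.4437
y' = -1.5 − 1.1667·(cos 0.8562 − cos 2.3562) = -3.0895

(-3.4437, -3.0895, 0.8562)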